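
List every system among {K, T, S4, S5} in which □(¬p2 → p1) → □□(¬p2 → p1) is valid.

S4, S5

S4-tableau for the negation ¬(□(¬p2 → p1) → □□(¬p2 → p1)):
1. ¬(□(¬p2 → p1) → □□(¬p2 → p1)), w0
2. □(¬p2 → p1), w0
3. ¬□□(¬p2 → p1), w0
4. ¬p2 → p1, w0
5. p1, w0
6. ¬□(¬p2 → p1), w1
7. ¬p2 → p1, w1
8. p1, w1
9. ¬(¬p2 → p1), w2
10. ¬p2, w2
11. ¬p1, w2
12. ¬p2 → p1, w2
13. p1, w2
Accessibility: w0Rw0, w0Rw1, w0Rw2, w1Rw1, w1Rw2, w2Rw2
Branch closes: p1 and ¬p1 both at w2.
Every branch closes (one shown): valid in S4, hence also in S5 (every theorem of S4 is a theorem of S5).
T-tableau for the negation ¬(□(¬p2 → p1) → □□(¬p2 → p1)):
1. ¬(□(¬p2 → p1) → □□(¬p2 → p1)), w0
2. □(¬p2 → p1), w0
3. ¬□□(¬p2 → p1), w0
4. ¬p2 → p1, w0
5. p1, w0
6. ¬□(¬p2 → p1), w1
7. ¬p2 → p1, w1
8. p1, w1
9. ¬(¬p2 → p1), w2
10. ¬p2, w2
11. ¬p1, w2
Accessibility: w0Rw0, w0Rw1, w1Rw1, w1Rw2, w2Rw2
Complete open branch: countermodel on a T-frame, so not valid in T, nor in K (the same frame is also a K-frame).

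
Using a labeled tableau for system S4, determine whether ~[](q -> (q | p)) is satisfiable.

Unsatisfiable

1. ~[](q -> (q | p)), u
2. ~(q -> (q | p)), v
3. q, v
4. ~(q | p), v
5. ~q, v
6. ~p, v
Accessibility: uRu, uRv, vRv
Branch closes: q and ~q both at v.
Every branch closes; the branch above is one of them.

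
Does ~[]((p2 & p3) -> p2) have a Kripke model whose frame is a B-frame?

1. ~[]((p2 & p3) -> p2), w0
2. ~((p2 & p3) -> p2), w1
3. p2 & p3, w1
4. ~p2, w1
5. p2, w1
6. p3, w1
Accessibility: w0Rw0, w0Rw1, w1Rw0, w1Rw1
Branch closes: p2 and ~p2 both at w1.
(One branch shown.) All branches close.

Unsatisfiable (every branch closes)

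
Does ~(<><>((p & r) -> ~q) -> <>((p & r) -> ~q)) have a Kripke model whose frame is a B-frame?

1. ~(<><>((p & r) -> ~q) -> <>((p & r) -> ~q)), 0
2. <><>((p & r) -> ~q), 0
3. ~<>((p & r) -> ~q), 0
4. ~((p & r) -> ~q), 0
5. p & r, 0
6. q, 0
7. p, 0
8. r, 0
9. <>((p & r) -> ~q), 1
10. ~((p & r) -> ~q), 1
11. p & r, 1
12. q, 1
13. p, 1
14. r, 1
15. (p & r) -> ~q, 2
16. ~q, 2
Accessibility: 0R0, 0R1, 1R0, 1R1, 1R2, 2R1, 2R2

Satisfiable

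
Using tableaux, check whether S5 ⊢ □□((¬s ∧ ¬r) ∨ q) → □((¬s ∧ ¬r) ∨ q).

Yes, valid

Tableau for the negation ¬(□□((¬s ∧ ¬r) ∨ q) → □((¬s ∧ ¬r) ∨ q)):
1. ¬(□□((¬s ∧ ¬r) ∨ q) → □((¬s ∧ ¬r) ∨ q)), w0
2. □□((¬s ∧ ¬r) ∨ q), w0   [¬→-rule on 1]
3. ¬□((¬s ∧ ¬r) ∨ q), w0   [¬→-rule on 1]
4. □((¬s ∧ ¬r) ∨ q), w0   [□-rule on 2 via w0Rw0]
5. (¬s ∧ ¬r) ∨ q, w0   [□-rule on 4 via w0Rw0]
6. ¬s ∧ ¬r, w0   [∨-rule on 5 (branches; this branch)]
7. ¬s, w0   [∧-rule on 6]
8. ¬r, w0   [∧-rule on 6]
9. ¬((¬s ∧ ¬r) ∨ q), w1   [¬□-rule on 3: fresh world w1, w0Rw1]
10. ¬(¬s ∧ ¬r), w1   [¬∨-rule on 9]
11. ¬q, w1   [¬∨-rule on 9]
12. □((¬s ∧ ¬r) ∨ q), w1   [□-rule on 2 via w0Rw1]
13. (¬s ∧ ¬r) ∨ q, w1   [□-rule on 4 via w0Rw1]
14. r, w1   [¬∧-rule on 10 (branches; this branch)]
15. ¬s ∧ ¬r, w1   [∨-rule on 13 (branches; this branch)]
16. ¬s, w1   [∧-rule on 15]
17. ¬r, w1   [∧-rule on 15]
Accessibility: w0Rw0, w0Rw1, w1Rw0, w1Rw1
Branch closes: r and ¬r both at w1.
All branches of the negation close; one closing branch shown above.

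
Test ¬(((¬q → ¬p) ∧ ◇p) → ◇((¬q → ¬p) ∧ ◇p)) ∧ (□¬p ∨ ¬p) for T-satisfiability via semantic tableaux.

Unsatisfiable

1. ¬(((¬q → ¬p) ∧ ◇p) → ◇((¬q → ¬p) ∧ ◇p)) ∧ (□¬p ∨ ¬p), 0
2. ¬(((¬q → ¬p) ∧ ◇p) → ◇((¬q → ¬p) ∧ ◇p)), 0   [∧-rule on 1]
3. □¬p ∨ ¬p, 0   [∧-rule on 1]
4. (¬q → ¬p) ∧ ◇p, 0   [¬→-rule on 2]
5. ¬◇((¬q → ¬p) ∧ ◇p), 0   [¬→-rule on 2]
6. ¬q → ¬p, 0   [∧-rule on 4]
7. ◇p, 0   [∧-rule on 4]
8. ¬((¬q → ¬p) ∧ ◇p), 0   [¬◇-rule on 5 via 0R0]
9. □¬p, 0   [∨-rule on 3 (branches; this branch)]
10. ¬p, 0   [□-rule on 9 via 0R0]
11. ¬◇p, 0   [¬∧-rule on 8 (branches; this branch)]
12. p, 1   [◇-rule on 7: fresh world 1, 0R1]
13. ¬((¬q → ¬p) ∧ ◇p), 1   [¬◇-rule on 5 via 0R1]
14. ¬p, 1   [□-rule on 9 via 0R1]
Accessibility: 0R0, 0R1, 1R1
Branch closes: p and ¬p both at 1.
All branches of the tableau close; one closing branch shown above.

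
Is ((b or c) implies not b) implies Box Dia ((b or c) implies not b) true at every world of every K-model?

Tableau for the negation not (((b or c) implies not b) implies Box Dia ((b or c) implies not b)):
1. not (((b or c) implies not b) implies Box Dia ((b or c) implies not b)), u
2. (b or c) implies not b, u
3. not Box Dia ((b or c) implies not b), u
4. not b, u
5. not Dia ((b or c) implies not b), v
Accessibility: uRv
The negation has an open branch (countermodel exists).

Invalid (countermodel exists)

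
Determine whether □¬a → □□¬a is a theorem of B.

Tableau for the negation ¬(□¬a → □□¬a):
1. ¬(□¬a → □□¬a), 0
2. □¬a, 0
3. ¬□□¬a, 0
4. ¬a, 0
5. ¬□¬a, 1
6. ¬a, 1
7. a, 2
Accessibility: 0R0, 0R1, 1R0, 1R1, 1R2, 2R1, 2R2
The negation has an open branch (countermodel exists).

Not valid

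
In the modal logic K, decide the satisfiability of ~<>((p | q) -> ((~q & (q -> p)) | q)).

Satisfiable (open branch found)

1. ~<>((p | q) -> ((~q & (q -> p)) | q)), w0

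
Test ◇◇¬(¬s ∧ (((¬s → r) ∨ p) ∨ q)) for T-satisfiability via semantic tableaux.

Satisfiable

1. ◇◇¬(¬s ∧ (((¬s → r) ∨ p) ∨ q)), 0
2. ◇¬(¬s ∧ (((¬s → r) ∨ p) ∨ q)), 1
3. ¬(¬s ∧ (((¬s → r) ∨ p) ∨ q)), 2
4. ¬(((¬s → r) ∨ p) ∨ q), 2
5. ¬((¬s → r) ∨ p), 2
6. ¬q, 2
7. ¬(¬s → r), 2
8. ¬p, 2
9. ¬s, 2
10. ¬r, 2
Accessibility: 0R0, 0R1, 1R1, 1R2, 2R2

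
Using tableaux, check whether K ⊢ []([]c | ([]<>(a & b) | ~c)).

Tableau for the negation ~[]([]c | ([]<>(a & b) | ~c)):
1. ~[]([]c | ([]<>(a & b) | ~c)), 0
2. ~([]c | ([]<>(a & b) | ~c)), 1
3. ~[]c, 1
4. ~([]<>(a & b) | ~c), 1
5. ~[]<>(a & b), 1
6. c, 1
7. ~c, 2
8. ~<>(a & b), 3
Accessibility: 0R1, 1R2, 1R3
The negation has an open branch (countermodel exists).

Invalid (countermodel exists)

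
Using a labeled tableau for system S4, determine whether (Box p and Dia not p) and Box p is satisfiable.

No, unsatisfiable

1. (Box p and Dia not p) and Box p, u
2. Box p and Dia not p, u
3. Box p, u
4. Dia not p, u
5. p, u
6. not p, v
7. p, v
Accessibility: uRu, uRv, vRv
Branch closes: p and not p both at v.
Every branch closes; the branch above is one of them.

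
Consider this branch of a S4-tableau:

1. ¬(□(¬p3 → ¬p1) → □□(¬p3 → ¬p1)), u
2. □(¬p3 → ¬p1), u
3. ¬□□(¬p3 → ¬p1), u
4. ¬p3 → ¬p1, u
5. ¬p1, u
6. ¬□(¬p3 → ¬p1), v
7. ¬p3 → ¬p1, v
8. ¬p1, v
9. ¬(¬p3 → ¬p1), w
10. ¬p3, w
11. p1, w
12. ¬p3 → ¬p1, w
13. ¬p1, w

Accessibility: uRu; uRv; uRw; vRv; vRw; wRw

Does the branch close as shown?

Yes, closed

Both p1 and ¬p1 appear at w.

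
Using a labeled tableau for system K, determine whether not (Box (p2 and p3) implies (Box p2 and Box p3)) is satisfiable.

Unsatisfiable (every branch closes)

1. not (Box (p2 and p3) implies (Box p2 and Box p3)), w0
2. Box (p2 and p3), w0
3. not (Box p2 and Box p3), w0
4. not Box p3, w0
5. not p3, w1
6. p2 and p3, w1
7. p2, w1
8. p3, w1
Accessibility: w0Rw1
Branch closes: p3 and not p3 both at w1.
(One branch shown.) All branches close.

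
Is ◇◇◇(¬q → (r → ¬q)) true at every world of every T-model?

Tableau for the negation ¬◇◇◇(¬q → (r → ¬q)):
1. ¬◇◇◇(¬q → (r → ¬q)), w0
2. ¬◇◇(¬q → (r → ¬q)), w0   [¬◇-rule on 1 via w0Rw0]
3. ¬◇(¬q → (r → ¬q)), w0   [¬◇-rule on 2 via w0Rw0]
4. ¬(¬q → (r → ¬q)), w0   [¬◇-rule on 3 via w0Rw0]
5. ¬q, w0   [¬→-rule on 4]
6. ¬(r → ¬q), w0   [¬→-rule on 4]
7. r, w0   [¬→-rule on 6]
8. q, w0   [¬→-rule on 6]
Accessibility: w0Rw0
Branch closes: q and ¬q both at w0.
All branches of the negation close; one closing branch shown above.

Valid in T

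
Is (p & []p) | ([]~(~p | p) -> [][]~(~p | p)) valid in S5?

Tableau for the negation ~((p & []p) | ([]~(~p | p) -> [][]~(~p | p))):
1. ~((p & []p) | ([]~(~p | p) -> [][]~(~p | p))), u
2. ~(p & []p), u
3. ~([]~(~p | p) -> [][]~(~p | p)), u
4. []~(~p | p), u
5. ~[][]~(~p | p), u
6. ~(~p | p), u
7. p, u
8. ~p, u
Accessibility: uRu
Branch closes: p and ~p both at u.
Every branch of the negation's tableau closes; the branch above is one of them.

Yes, valid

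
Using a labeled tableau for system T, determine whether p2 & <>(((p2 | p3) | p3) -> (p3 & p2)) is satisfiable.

1. p2 & <>(((p2 | p3) | p3) -> (p3 & p2)), w0
2. p2, w0   [&-rule on 1]
3. <>(((p2 | p3) | p3) -> (p3 & p2)), w0   [&-rule on 1]
4. ((p2 | p3) | p3) -> (p3 & p2), w1   [<>-rule on 3: fresh world w1, w0Rw1]
5. p3 & p2, w1   [->-rule on 4 (branches; this branch)]
6. p3, w1   [&-rule on 5]
7. p2, w1   [&-rule on 5]
Accessibility: w0Rw0, w0Rw1, w1Rw1

Satisfiable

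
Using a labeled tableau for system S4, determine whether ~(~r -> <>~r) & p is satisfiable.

Unsatisfiable (every branch closes)

1. ~(~r -> <>~r) & p, u
2. ~(~r -> <>~r), u   [&-rule on 1]
3. p, u   [&-rule on 1]
4. ~r, u   [~->-rule on 2]
5. ~<>~r, u   [~->-rule on 2]
6. r, u   [~<>-rule on 5 via uRu]
Accessibility: uRu
Branch closes: r and ~r both at u.
Every branch closes; the branch above is one of them.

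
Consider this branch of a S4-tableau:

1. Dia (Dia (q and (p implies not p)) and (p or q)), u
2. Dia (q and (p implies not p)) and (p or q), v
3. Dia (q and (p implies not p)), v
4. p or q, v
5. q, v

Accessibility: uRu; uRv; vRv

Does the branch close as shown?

There is no literal clash: for every atom and world, at most one sign appears.

No, open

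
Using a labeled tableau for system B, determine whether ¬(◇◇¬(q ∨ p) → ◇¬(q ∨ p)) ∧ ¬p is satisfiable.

1. ¬(◇◇¬(q ∨ p) → ◇¬(q ∨ p)) ∧ ¬p, u
2. ¬(◇◇¬(q ∨ p) → ◇¬(q ∨ p)), u
3. ¬p, u
4. ◇◇¬(q ∨ p), u
5. ¬◇¬(q ∨ p), u
6. q ∨ p, u
7. q, u
8. ◇¬(q ∨ p), v
9. q ∨ p, v
10. p, v
11. ¬(q ∨ p), w
12. ¬q, w
13. ¬p, w
Accessibility: uRu, uRv, vRu, vRv, vRw, wRv, wRw

Satisfiable (open branch found)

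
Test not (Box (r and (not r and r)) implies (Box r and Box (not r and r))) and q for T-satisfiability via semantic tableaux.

Unsatisfiable (every branch closes)

1. not (Box (r and (not r and r)) implies (Box r and Box (not r and r))) and q, 0
2. not (Box (r and (not r and r)) implies (Box r and Box (not r and r))), 0
3. q, 0
4. Box (r and (not r and r)), 0
5. not (Box r and Box (not r and r)), 0
6. r and (not r and r), 0
7. r, 0
8. not r and r, 0
9. not r, 0
Accessibility: 0R0
Branch closes: r and not r both at 0.
(One branch shown.) All branches close.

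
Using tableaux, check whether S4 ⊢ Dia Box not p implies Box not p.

Invalid (countermodel exists)

Tableau for the negation not (Dia Box not p implies Box not p):
1. not (Dia Box not p implies Box not p), u
2. Dia Box not p, u
3. not Box not p, u
4. Box not p, v
5. not p, v
6. p, w
Accessibility: uRu, uRv, uRw, vRv, wRw
The negation has an open branch (countermodel exists).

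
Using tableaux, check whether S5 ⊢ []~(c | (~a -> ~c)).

Tableau for the negation ~[]~(c | (~a -> ~c)):
1. ~[]~(c | (~a -> ~c)), u
2. c | (~a -> ~c), v
3. ~a -> ~c, v
4. ~c, v
Accessibility: uRu, uRv, vRu, vRv
The negation has an open branch (countermodel exists).

Invalid (countermodel exists)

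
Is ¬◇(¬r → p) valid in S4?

Tableau for the negation ◇(¬r → p):
1. ◇(¬r → p), u
2. ¬r → p, v   [◇-rule on 1: fresh world v, uRv]
3. p, v   [→-rule on 2 (branches; this branch)]
Accessibility: uRu, uRv, vRv
The negation has an open branch (countermodel exists).

Not valid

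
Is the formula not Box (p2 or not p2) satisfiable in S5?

Unsatisfiable

1. not Box (p2 or not p2), 0
2. not (p2 or not p2), 1
3. not p2, 1
4. p2, 1
Accessibility: 0R0, 0R1, 1R0, 1R1
Branch closes: p2 and not p2 both at 1.
All branches of the tableau close; one closing branch shown above.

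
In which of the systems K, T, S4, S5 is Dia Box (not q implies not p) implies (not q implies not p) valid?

S4-tableau for the negation not (Dia Box (not q implies not p) implies (not q implies not p)):
1. not (Dia Box (not q implies not p) implies (not q implies not p)), u
2. Dia Box (not q implies not p), u   [neg-implies-rule on 1]
3. not (not q implies not p), u   [neg-implies-rule on 1]
4. not q, u   [neg-implies-rule on 3]
5. p, u   [neg-implies-rule on 3]
6. Box (not q implies not p), v   [Dia-rule on 2: fresh world v, uRv]
7. not q implies not p, v   [Box-rule on 6 via vRv]
8. not p, v   [implies-rule on 7 (branches; this branch)]
Accessibility: uRu, uRv, vRv
Complete open branch: countermodel on an S4-frame, so not valid in S4, nor in K, T (the same frame is also a K-frame and a T-frame).
S5-tableau for the negation not (Dia Box (not q implies not p) implies (not q implies not p)):
1. not (Dia Box (not q implies not p) implies (not q implies not p)), u
2. Dia Box (not q implies not p), u   [neg-implies-rule on 1]
3. not (not q implies not p), u   [neg-implies-rule on 1]
4. not q, u   [neg-implies-rule on 3]
5. p, u   [neg-implies-rule on 3]
6. Box (not q implies not p), v   [Dia-rule on 2: fresh world v, uRv]
7. not q implies not p, u   [Box-rule on 6 via vRu]
8. not q implies not p, v   [Box-rule on 6 via vRv]
9. not p, u   [implies-rule on 7 (branches; this branch)]
Accessibility: uRu, uRv, vRu, vRv
Branch closes: p and not p both at u.
Every branch closes (one shown): valid in S5.

S5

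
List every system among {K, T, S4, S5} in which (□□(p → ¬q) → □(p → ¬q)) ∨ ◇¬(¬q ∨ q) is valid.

T, S4, S5

K-tableau for the negation ¬((□□(p → ¬q) → □(p → ¬q)) ∨ ◇¬(¬q ∨ q)):
1. ¬((□□(p → ¬q) → □(p → ¬q)) ∨ ◇¬(¬q ∨ q)), w0
2. ¬(□□(p → ¬q) → □(p → ¬q)), w0   [¬∨-rule on 1]
3. ¬◇¬(¬q ∨ q), w0   [¬∨-rule on 1]
4. □□(p → ¬q), w0   [¬→-rule on 2]
5. ¬□(p → ¬q), w0   [¬→-rule on 2]
6. ¬(p → ¬q), w1   [¬□-rule on 5: fresh world w1, w0Rw1]
7. p, w1   [¬→-rule on 6]
8. q, w1   [¬→-rule on 6]
9. ¬q ∨ q, w1   [¬◇-rule on 3 via w0Rw1]
10. □(p → ¬q), w1   [□-rule on 4 via w0Rw1]
Accessibility: w0Rw1
Complete open branch: countermodel on a K-frame, so not valid in K.
T-tableau for the negation ¬((□□(p → ¬q) → □(p → ¬q)) ∨ ◇¬(¬q ∨ q)):
1. ¬((□□(p → ¬q) → □(p → ¬q)) ∨ ◇¬(¬q ∨ q)), w0
2. ¬(□□(p → ¬q) → □(p → ¬q)), w0   [¬∨-rule on 1]
3. ¬◇¬(¬q ∨ q), w0   [¬∨-rule on 1]
4. □□(p → ¬q), w0   [¬→-rule on 2]
5. ¬□(p → ¬q), w0   [¬→-rule on 2]
6. ¬q ∨ q, w0   [¬◇-rule on 3 via w0Rw0]
7. □(p → ¬q), w0   [□-rule on 4 via w0Rw0]
8. p → ¬q, w0   [□-rule on 7 via w0Rw0]
9. q, w0   [∨-rule on 6 (branches; this branch)]
10. ¬p, w0   [→-rule on 8 (branches; this branch)]
11. ¬(p → ¬q), w1   [¬□-rule on 5: fresh world w1, w0Rw1]
12. p, w1   [¬→-rule on 11]
13. q, w1   [¬→-rule on 11]
14. ¬q ∨ q, w1   [¬◇-rule on 3 via w0Rw1]
15. □(p → ¬q), w1   [□-rule on 4 via w0Rw1]
16. p → ¬q, w1   [□-rule on 7 via w0Rw1]
17. ¬q, w1   [→-rule on 16 (branches; this branch)]
Accessibility: w0Rw0, w0Rw1, w1Rw1
Branch closes: q and ¬q both at w1.
Every branch closes (one shown): valid in T, hence also in S4, S5 (every theorem of T is a theorem of S4 and S5).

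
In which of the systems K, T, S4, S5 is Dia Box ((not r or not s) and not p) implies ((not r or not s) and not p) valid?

S5-tableau for the negation not (Dia Box ((not r or not s) and not p) implies ((not r or not s) and not p)):
1. not (Dia Box ((not r or not s) and not p) implies ((not r or not s) and not p)), 0
2. Dia Box ((not r or not s) and not p), 0   [neg-implies-rule on 1]
3. not ((not r or not s) and not p), 0   [neg-implies-rule on 1]
4. not (not r or not s), 0   [neg-and-rule on 3 (branches; this branch)]
5. r, 0   [neg-or-rule on 4]
6. s, 0   [neg-or-rule on 4]
7. Box ((not r or not s) and not p), 1   [Dia-rule on 2: fresh world 1, 0R1]
8. (not r or not s) and not p, 0   [Box-rule on 7 via 1R0]
9. not r or not s, 0   [and-rule on 8]
10. not p, 0   [and-rule on 8]
11. (not r or not s) and not p, 1   [Box-rule on 7 via 1R1]
12. not r or not s, 1   [and-rule on 11]
13. not p, 1   [and-rule on 11]
14. not s, 0   [or-rule on 9 (branches; this branch)]
Accessibility: 0R0, 0R1, 1R0, 1R1
Branch closes: s and not s both at 0.
Every branch closes (one shown): valid in S5.
S4-tableau for the negation not (Dia Box ((not r or not s) and not p) implies ((not r or not s) and not p)):
1. not (Dia Box ((not r or not s) and not p) implies ((not r or not s) and not p)), 0
2. Dia Box ((not r or not s) and not p), 0   [neg-implies-rule on 1]
3. not ((not r or not s) and not p), 0   [neg-implies-rule on 1]
4. p, 0   [neg-and-rule on 3 (branches; this branch)]
5. Box ((not r or not s) and not p), 1   [Dia-rule on 2: fresh world 1, 0R1]
6. (not r or not s) and not p, 1   [Box-rule on 5 via 1R1]
7. not r or not s, 1   [and-rule on 6]
8. not p, 1   [and-rule on 6]
9. not s, 1   [or-rule on 7 (branches; this branch)]
Accessibility: 0R0, 0R1, 1R1
Complete open branch: countermodel on an S4-frame, so not valid in S4, nor in K, T (the same frame is also a K-frame and a T-frame).

S5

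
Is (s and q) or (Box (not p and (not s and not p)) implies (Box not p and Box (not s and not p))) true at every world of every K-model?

Yes, valid

Tableau for the negation not ((s and q) or (Box (not p and (not s and not p)) implies (Box not p and Box (not s and not p)))):
1. not ((s and q) or (Box (not p and (not s and not p)) implies (Box not p and Box (not s and not p)))), 0
2. not (s and q), 0   [neg-or-rule on 1]
3. not (Box (not p and (not s and not p)) implies (Box not p and Box (not s and not p))), 0   [neg-or-rule on 1]
4. Box (not p and (not s and not p)), 0   [neg-implies-rule on 3]
5. not (Box not p and Box (not s and not p)), 0   [neg-implies-rule on 3]
6. not q, 0   [neg-and-rule on 2 (branches; this branch)]
7. not Box (not s and not p), 0   [neg-and-rule on 5 (branches; this branch)]
8. not (not s and not p), 1   [neg-Box-rule on 7: fresh world 1, 0R1]
9. not p and (not s and not p), 1   [Box-rule on 4 via 0R1]
10. not p, 1   [and-rule on 9]
11. not s and not p, 1   [and-rule on 9]
12. not s, 1   [and-rule on 11]
13. p, 1   [neg-and-rule on 8 (branches; this branch)]
Accessibility: 0R1
Branch closes: p and not p both at 1.
All branches of the negation close; one closing branch shown above.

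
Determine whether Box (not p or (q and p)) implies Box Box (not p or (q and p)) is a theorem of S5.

Tableau for the negation not (Box (not p or (q and p)) implies Box Box (not p or (q and p))):
1. not (Box (not p or (q and p)) implies Box Box (not p or (q and p))), w0
2. Box (not p or (q and p)), w0   [neg-implies-rule on 1]
3. not Box Box (not p or (q and p)), w0   [neg-implies-rule on 1]
4. not p or (q and p), w0   [Box-rule on 2 via w0Rw0]
5. q and p, w0   [or-rule on 4 (branches; this branch)]
6. q, w0   [and-rule on 5]
7. p, w0   [and-rule on 5]
8. not Box (not p or (q and p)), w1   [neg-Box-rule on 3: fresh world w1, w0Rw1]
9. not p or (q and p), w1   [Box-rule on 2 via w0Rw1]
10. q and p, w1   [or-rule on 9 (branches; this branch)]
11. q, w1   [and-rule on 10]
12. p, w1   [and-rule on 10]
13. not (not p or (q and p)), w2   [neg-Box-rule on 8: fresh world w2, w1Rw2]
14. p, w2   [neg-or-rule on 13]
15. not (q and p), w2   [neg-or-rule on 13]
16. not p or (q and p), w2   [Box-rule on 2 via w0Rw2]
17. not q, w2   [neg-and-rule on 15 (branches; this branch)]
18. q and p, w2   [or-rule on 16 (branches; this branch)]
19. q, w2   [and-rule on 18]
Accessibility: w0Rw0, w0Rw1, w0Rw2, w1Rw0, w1Rw1, w1Rw2, w2Rw0, w2Rw1, w2Rw2
Branch closes: q and not q both at w2.
Every branch of the negation's tableau closes; the branch above is one of them.

Yes, valid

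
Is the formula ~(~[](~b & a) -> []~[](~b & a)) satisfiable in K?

Satisfiable (open branch found)

1. ~(~[](~b & a) -> []~[](~b & a)), u
2. ~[](~b & a), u   [~->-rule on 1]
3. ~[]~[](~b & a), u   [~->-rule on 1]
4. ~(~b & a), v   [~[]-rule on 2: fresh world v, uRv]
5. ~a, v   [~&-rule on 4 (branches; this branch)]
6. [](~b & a), w   [~[]-rule on 3: fresh world w, uRw]
Accessibility: uRv, uRw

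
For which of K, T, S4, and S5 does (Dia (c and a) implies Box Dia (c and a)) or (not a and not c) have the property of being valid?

S5-tableau for the negation not ((Dia (c and a) implies Box Dia (c and a)) or (not a and not c)):
1. not ((Dia (c and a) implies Box Dia (c and a)) or (not a and not c)), w0
2. not (Dia (c and a) implies Box Dia (c and a)), w0
3. not (not a and not c), w0
4. Dia (c and a), w0
5. not Box Dia (c and a), w0
6. c, w0
7. c and a, w1
8. c, w1
9. a, w1
10. not Dia (c and a), w2
11. not (c and a), w0
12. not (c and a), w1
13. not (c and a), w2
14. not a, w0
15. not a, w1
Accessibility: w0Rw0, w0Rw1, w0Rw2, w1Rw0, w1Rw1, w1Rw2, w2Rw0, w2Rw1, w2Rw2
Branch closes: a and not a both at w1.
Every branch closes (one shown): valid in S5.
S4-tableau for the negation not ((Dia (c and a) implies Box Dia (c and a)) or (not a and not c)):
1. not ((Dia (c and a) implies Box Dia (c and a)) or (not a and not c)), w0
2. not (Dia (c and a) implies Box Dia (c and a)), w0
3. not (not a and not c), w0
4. Dia (c and a), w0
5. not Box Dia (c and a), w0
6. c, w0
7. c and a, w1
8. c, w1
9. a, w1
10. not Dia (c and a), w2
11. not (c and a), w2
12. not a, w2
Accessibility: w0Rw0, w0Rw1, w0Rw2, w1Rw1, w2Rw2
Complete open branch: countermodel on an S4-frame, so not valid in S4, nor in K, T (the same frame is also a K-frame and a T-frame).

S5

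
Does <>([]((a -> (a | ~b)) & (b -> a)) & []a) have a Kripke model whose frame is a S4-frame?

1. <>([]((a -> (a | ~b)) & (b -> a)) & []a), 0
2. []((a -> (a | ~b)) & (b -> a)) & []a, 1
3. []((a -> (a | ~b)) & (b -> a)), 1
4. []a, 1
5. (a -> (a | ~b)) & (b -> a), 1
6. a -> (a | ~b), 1
7. b -> a, 1
8. a, 1
9. a | ~b, 1
10. ~b, 1
Accessibility: 0R0, 0R1, 1R1

Satisfiable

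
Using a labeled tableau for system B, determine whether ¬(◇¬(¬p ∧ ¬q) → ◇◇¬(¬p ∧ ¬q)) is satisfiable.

1. ¬(◇¬(¬p ∧ ¬q) → ◇◇¬(¬p ∧ ¬q)), u
2. ◇¬(¬p ∧ ¬q), u
3. ¬◇◇¬(¬p ∧ ¬q), u
4. ¬◇¬(¬p ∧ ¬q), u
5. ¬p ∧ ¬q, u
6. ¬p, u
7. ¬q, u
8. ¬(¬p ∧ ¬q), v
9. ¬◇¬(¬p ∧ ¬q), v
10. ¬p ∧ ¬q, v
11. ¬p, v
12. ¬q, v
13. q, v
Accessibility: uRu, uRv, vRu, vRv
Branch closes: q and ¬q both at v.
(One branch shown.) All branches close.

No, unsatisfiable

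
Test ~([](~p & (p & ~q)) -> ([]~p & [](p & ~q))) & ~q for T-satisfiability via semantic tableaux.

1. ~([](~p & (p & ~q)) -> ([]~p & [](p & ~q))) & ~q, u
2. ~([](~p & (p & ~q)) -> ([]~p & [](p & ~q))), u
3. ~q, u
4. [](~p & (p & ~q)), u
5. ~([]~p & [](p & ~q)), u
6. ~p & (p & ~q), u
7. ~p, u
8. p & ~q, u
9. p, u
Accessibility: uRu
Branch closes: p and ~p both at u.
(One branch shown.) All branches close.

Unsatisfiable (every branch closes)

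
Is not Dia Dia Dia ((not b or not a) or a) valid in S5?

Tableau for the negation Dia Dia Dia ((not b or not a) or a):
1. Dia Dia Dia ((not b or not a) or a), u
2. Dia Dia ((not b or not a) or a), v   [Dia-rule on 1: fresh world v, uRv]
3. Dia ((not b or not a) or a), w   [Dia-rule on 2: fresh world w, vRw]
4. (not b or not a) or a, x   [Dia-rule on 3: fresh world x, wRx]
5. a, x   [or-rule on 4 (branches; this branch)]
Accessibility: uRu, uRv, uRw, uRx, vRu, vRv, vRw, vRx, wRu, wRv, wRw, wRx, xRu, xRv, xRw, xRx
The negation has an open branch (countermodel exists).

No, not valid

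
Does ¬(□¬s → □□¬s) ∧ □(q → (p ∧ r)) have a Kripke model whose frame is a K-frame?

1. ¬(□¬s → □□¬s) ∧ □(q → (p ∧ r)), u
2. ¬(□¬s → □□¬s), u   [∧-rule on 1]
3. □(q → (p ∧ r)), u   [∧-rule on 1]
4. □¬s, u   [¬→-rule on 2]
5. ¬□□¬s, u   [¬→-rule on 2]
6. ¬□¬s, v   [¬□-rule on 5: fresh world v, uRv]
7. q → (p ∧ r), v   [□-rule on 3 via uRv]
8. ¬s, v   [□-rule on 4 via uRv]
9. p ∧ r, v   [→-rule on 7 (branches; this branch)]
10. p, v   [∧-rule on 9]
11. r, v   [∧-rule on 9]
12. s, w   [¬□-rule on 6: fresh world w, vRw]
Accessibility: uRv, vRw

Satisfiable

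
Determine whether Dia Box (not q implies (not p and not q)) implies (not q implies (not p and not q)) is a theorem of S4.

Tableau for the negation not (Dia Box (not q implies (not p and not q)) implies (not q implies (not p and not q))):
1. not (Dia Box (not q implies (not p and not q)) implies (not q implies (not p and not q))), w0
2. Dia Box (not q implies (not p and not q)), w0
3. not (not q implies (not p and not q)), w0
4. not q, w0
5. not (not p and not q), w0
6. p, w0
7. Box (not q implies (not p and not q)), w1
8. not q implies (not p and not q), w1
9. not p and not q, w1
10. not p, w1
11. not q, w1
Accessibility: w0Rw0, w0Rw1, w1Rw1
The negation has an open branch (countermodel exists).

Not valid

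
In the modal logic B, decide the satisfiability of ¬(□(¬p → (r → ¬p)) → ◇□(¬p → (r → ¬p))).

1. ¬(□(¬p → (r → ¬p)) → ◇□(¬p → (r → ¬p))), u
2. □(¬p → (r → ¬p)), u
3. ¬◇□(¬p → (r → ¬p)), u
4. ¬p → (r → ¬p), u
5. ¬□(¬p → (r → ¬p)), u
6. r → ¬p, u
7. ¬p, u
8. ¬(¬p → (r → ¬p)), v
9. ¬p, v
10. ¬(r → ¬p), v
11. r, v
12. p, v
Accessibility: uRu, uRv, vRu, vRv
Branch closes: p and ¬p both at v.
All branches of the tableau close; one closing branch shown above.

No, unsatisfiable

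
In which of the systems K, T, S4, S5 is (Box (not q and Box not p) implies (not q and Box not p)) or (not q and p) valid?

T, S4, S5

K-tableau for the negation not ((Box (not q and Box not p) implies (not q and Box not p)) or (not q and p)):
1. not ((Box (not q and Box not p) implies (not q and Box not p)) or (not q and p)), 0
2. not (Box (not q and Box not p) implies (not q and Box not p)), 0   [neg-or-rule on 1]
3. not (not q and p), 0   [neg-or-rule on 1]
4. Box (not q and Box not p), 0   [neg-implies-rule on 2]
5. not (not q and Box not p), 0   [neg-implies-rule on 2]
6. not p, 0   [neg-and-rule on 3 (branches; this branch)]
7. not Box not p, 0   [neg-and-rule on 5 (branches; this branch)]
8. p, 1   [neg-Box-rule on 7: fresh world 1, 0R1]
9. not q and Box not p, 1   [Box-rule on 4 via 0R1]
10. not q, 1   [and-rule on 9]
11. Box not p, 1   [and-rule on 9]
Accessibility: 0R1
Complete open branch: countermodel on a K-frame, so not valid in K.
T-tableau for the negation not ((Box (not q and Box not p) implies (not q and Box not p)) or (not q and p)):
1. not ((Box (not q and Box not p) implies (not q and Box not p)) or (not q and p)), 0
2. not (Box (not q and Box not p) implies (not q and Box not p)), 0   [neg-or-rule on 1]
3. not (not q and p), 0   [neg-or-rule on 1]
4. Box (not q and Box not p), 0   [neg-implies-rule on 2]
5. not (not q and Box not p), 0   [neg-implies-rule on 2]
6. not q and Box not p, 0   [Box-rule on 4 via 0R0]
7. not q, 0   [and-rule on 6]
8. Box not p, 0   [and-rule on 6]
9. not p, 0   [Box-rule on 8 via 0R0]
10. not Box not p, 0   [neg-and-rule on 5 (branches; this branch)]
11. p, 1   [neg-Box-rule on 10: fresh world 1, 0R1]
12. not q and Box not p, 1   [Box-rule on 4 via 0R1]
13. not q, 1   [and-rule on 12]
14. Box not p, 1   [and-rule on 12]
15. not p, 1   [Box-rule on 8 via 0R1]
Accessibility: 0R0, 0R1, 1R1
Branch closes: p and not p both at 1.
Every branch closes (one shown): valid in T, hence also in S4, S5 (every theorem of T is a theorem of S4 and S5).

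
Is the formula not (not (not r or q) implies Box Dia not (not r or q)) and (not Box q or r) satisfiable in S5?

Unsatisfiable (every branch closes)

1. not (not (not r or q) implies Box Dia not (not r or q)) and (not Box q or r), 0
2. not (not (not r or q) implies Box Dia not (not r or q)), 0   [and-rule on 1]
3. not Box q or r, 0   [and-rule on 1]
4. not (not r or q), 0   [neg-implies-rule on 2]
5. not Box Dia not (not r or q), 0   [neg-implies-rule on 2]
6. r, 0   [neg-or-rule on 4]
7. not q, 0   [neg-or-rule on 4]
8. not Dia not (not r or q), 1   [neg-Box-rule on 5: fresh world 1, 0R1]
9. not r or q, 0   [neg-Dia-rule on 8 via 1R0]
10. not r or q, 1   [neg-Dia-rule on 8 via 1R1]
11. q, 0   [or-rule on 9 (branches; this branch)]
Accessibility: 0R0, 0R1, 1R0, 1R1
Branch closes: q and not q both at 0.
(One branch shown.) All branches close.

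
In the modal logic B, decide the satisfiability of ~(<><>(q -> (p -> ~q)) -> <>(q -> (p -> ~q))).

Satisfiable

1. ~(<><>(q -> (p -> ~q)) -> <>(q -> (p -> ~q))), 0
2. <><>(q -> (p -> ~q)), 0
3. ~<>(q -> (p -> ~q)), 0
4. ~(q -> (p -> ~q)), 0
5. q, 0
6. ~(p -> ~q), 0
7. p, 0
8. <>(q -> (p -> ~q)), 1
9. ~(q -> (p -> ~q)), 1
10. q, 1
11. ~(p -> ~q), 1
12. p, 1
13. q -> (p -> ~q), 2
14. p -> ~q, 2
15. ~q, 2
Accessibility: 0R0, 0R1, 1R0, 1R1, 1R2, 2R1, 2R2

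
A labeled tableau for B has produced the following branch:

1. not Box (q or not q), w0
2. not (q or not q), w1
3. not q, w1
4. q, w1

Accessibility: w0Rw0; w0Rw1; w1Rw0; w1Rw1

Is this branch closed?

Both q and not q appear at w1.

Closed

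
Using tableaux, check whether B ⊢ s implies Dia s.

Tableau for the negation not (s implies Dia s):
1. not (s implies Dia s), 0
2. s, 0
3. not Dia s, 0
4. not s, 0
Accessibility: 0R0
Branch closes: s and not s both at 0.
All branches of the negation close; one closing branch shown above.

Valid in B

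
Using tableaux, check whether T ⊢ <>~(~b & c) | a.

Not valid

Tableau for the negation ~(<>~(~b & c) | a):
1. ~(<>~(~b & c) | a), w0
2. ~<>~(~b & c), w0
3. ~a, w0
4. ~b & c, w0
5. ~b, w0
6. c, w0
Accessibility: w0Rw0
The negation has an open branch (countermodel exists).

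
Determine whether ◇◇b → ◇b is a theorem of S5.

Yes, valid

Tableau for the negation ¬(◇◇b → ◇b):
1. ¬(◇◇b → ◇b), 0
2. ◇◇b, 0
3. ¬◇b, 0
4. ¬b, 0
5. ◇b, 1
6. ¬b, 1
7. b, 2
8. ¬b, 2
Accessibility: 0R0, 0R1, 0R2, 1R0, 1R1, 1R2, 2R0, 2R1, 2R2
Branch closes: b and ¬b both at 2.
All branches of the negation close; one closing branch shown above.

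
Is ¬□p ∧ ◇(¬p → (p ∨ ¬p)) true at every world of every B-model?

Not valid

Tableau for the negation ¬(¬□p ∧ ◇(¬p → (p ∨ ¬p))):
1. ¬(¬□p ∧ ◇(¬p → (p ∨ ¬p))), 0
2. □p, 0   [¬∧-rule on 1 (branches; this branch)]
3. p, 0   [□-rule on 2 via 0R0]
Accessibility: 0R0
The negation has an open branch (countermodel exists).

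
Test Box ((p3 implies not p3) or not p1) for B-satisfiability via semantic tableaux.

1. Box ((p3 implies not p3) or not p1), u
2. (p3 implies not p3) or not p1, u
3. not p1, u
Accessibility: uRu

Satisfiable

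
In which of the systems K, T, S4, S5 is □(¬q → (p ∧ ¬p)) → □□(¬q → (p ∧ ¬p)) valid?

T-tableau for the negation ¬(□(¬q → (p ∧ ¬p)) → □□(¬q → (p ∧ ¬p))):
1. ¬(□(¬q → (p ∧ ¬p)) → □□(¬q → (p ∧ ¬p))), w0
2. □(¬q → (p ∧ ¬p)), w0
3. ¬□□(¬q → (p ∧ ¬p)), w0
4. ¬q → (p ∧ ¬p), w0
5. q, w0
6. ¬□(¬q → (p ∧ ¬p)), w1
7. ¬q → (p ∧ ¬p), w1
8. q, w1
9. ¬(¬q → (p ∧ ¬p)), w2
10. ¬q, w2
11. ¬(p ∧ ¬p), w2
12. p, w2
Accessibility: w0Rw0, w0Rw1, w1Rw1, w1Rw2, w2Rw2
Complete open branch: countermodel on a T-frame, so not valid in T, nor in K (the same frame is also a K-frame).
S4-tableau for the negation ¬(□(¬q → (p ∧ ¬p)) → □□(¬q → (p ∧ ¬p))):
1. ¬(□(¬q → (p ∧ ¬p)) → □□(¬q → (p ∧ ¬p))), w0
2. □(¬q → (p ∧ ¬p)), w0
3. ¬□□(¬q → (p ∧ ¬p)), w0
4. ¬q → (p ∧ ¬p), w0
5. q, w0
6. ¬□(¬q → (p ∧ ¬p)), w1
7. ¬q → (p ∧ ¬p), w1
8. q, w1
9. ¬(¬q → (p ∧ ¬p)), w2
10. ¬q, w2
11. ¬(p ∧ ¬p), w2
12. ¬q → (p ∧ ¬p), w2
13. p, w2
14. p ∧ ¬p, w2
15. ¬p, w2
Accessibility: w0Rw0, w0Rw1, w0Rw2, w1Rw1, w1Rw2, w2Rw2
Branch closes: p and ¬p both at w2.
Every branch closes (one shown): valid in S4, hence also in S5 (every theorem of S4 is a theorem of S5).

S4, S5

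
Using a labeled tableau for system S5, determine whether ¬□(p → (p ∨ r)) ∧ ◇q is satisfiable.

Unsatisfiable

1. ¬□(p → (p ∨ r)) ∧ ◇q, 0
2. ¬□(p → (p ∨ r)), 0   [∧-rule on 1]
3. ◇q, 0   [∧-rule on 1]
4. ¬(p → (p ∨ r)), 1   [¬□-rule on 2: fresh world 1, 0R1]
5. p, 1   [¬→-rule on 4]
6. ¬(p ∨ r), 1   [¬→-rule on 4]
7. ¬p, 1   [¬∨-rule on 6]
8. ¬r, 1   [¬∨-rule on 6]
Accessibility: 0R0, 0R1, 1R0, 1R1
Branch closes: p and ¬p both at 1.
All branches of the tableau close; one closing branch shown above.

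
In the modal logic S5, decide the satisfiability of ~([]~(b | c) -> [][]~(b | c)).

1. ~([]~(b | c) -> [][]~(b | c)), u
2. []~(b | c), u
3. ~[][]~(b | c), u
4. ~(b | c), u
5. ~b, u
6. ~c, u
7. ~[]~(b | c), v
8. ~(b | c), v
9. ~b, v
10. ~c, v
11. b | c, w
12. ~(b | c), w
13. ~b, w
14. ~c, w
15. c, w
Accessibility: uRu, uRv, uRw, vRu, vRv, vRw, wRu, wRv, wRw
Branch closes: c and ~c both at w.
All branches of the tableau close; one closing branch shown above.

Unsatisfiable (every branch closes)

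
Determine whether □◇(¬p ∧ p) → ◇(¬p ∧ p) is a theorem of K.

No, not valid

Tableau for the negation ¬(□◇(¬p ∧ p) → ◇(¬p ∧ p)):
1. ¬(□◇(¬p ∧ p) → ◇(¬p ∧ p)), 0
2. □◇(¬p ∧ p), 0   [¬→-rule on 1]
3. ¬◇(¬p ∧ p), 0   [¬→-rule on 1]
The negation has an open branch (countermodel exists).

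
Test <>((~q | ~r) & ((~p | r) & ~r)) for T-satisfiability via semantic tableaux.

1. <>((~q | ~r) & ((~p | r) & ~r)), 0
2. (~q | ~r) & ((~p | r) & ~r), 1
3. ~q | ~r, 1
4. (~p | r) & ~r, 1
5. ~p | r, 1
6. ~r, 1
7. ~p, 1
Accessibility: 0R0, 0R1, 1R1

Yes, satisfiable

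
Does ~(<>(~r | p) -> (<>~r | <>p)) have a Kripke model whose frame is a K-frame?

Unsatisfiable (every branch closes)

1. ~(<>(~r | p) -> (<>~r | <>p)), w0
2. <>(~r | p), w0
3. ~(<>~r | <>p), w0
4. ~<>~r, w0
5. ~<>p, w0
6. ~r | p, w1
7. r, w1
8. ~p, w1
9. p, w1
Accessibility: w0Rw1
Branch closes: p and ~p both at w1.
(One branch shown.) All branches close.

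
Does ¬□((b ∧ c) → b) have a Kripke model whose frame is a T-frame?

Unsatisfiable

1. ¬□((b ∧ c) → b), w0
2. ¬((b ∧ c) → b), w1   [¬□-rule on 1: fresh world w1, w0Rw1]
3. b ∧ c, w1   [¬→-rule on 2]
4. ¬b, w1   [¬→-rule on 2]
5. b, w1   [∧-rule on 3]
6. c, w1   [∧-rule on 3]
Accessibility: w0Rw0, w0Rw1, w1Rw1
Branch closes: b and ¬b both at w1.
All branches of the tableau close; one closing branch shown above.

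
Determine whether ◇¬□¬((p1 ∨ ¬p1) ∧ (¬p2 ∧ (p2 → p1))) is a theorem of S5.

Tableau for the negation ¬◇¬□¬((p1 ∨ ¬p1) ∧ (¬p2 ∧ (p2 → p1))):
1. ¬◇¬□¬((p1 ∨ ¬p1) ∧ (¬p2 ∧ (p2 → p1))), u
2. □¬((p1 ∨ ¬p1) ∧ (¬p2 ∧ (p2 → p1))), u
3. ¬((p1 ∨ ¬p1) ∧ (¬p2 ∧ (p2 → p1))), u
4. ¬(¬p2 ∧ (p2 → p1)), u
5. ¬(p2 → p1), u
6. p2, u
7. ¬p1, u
Accessibility: uRu
The negation has an open branch (countermodel exists).

Not valid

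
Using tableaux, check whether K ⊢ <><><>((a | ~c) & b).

Invalid (countermodel exists)

Tableau for the negation ~<><><>((a | ~c) & b):
1. ~<><><>((a | ~c) & b), w0
The negation has an open branch (countermodel exists).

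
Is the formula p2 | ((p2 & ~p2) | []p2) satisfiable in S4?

Satisfiable (open branch found)

1. p2 | ((p2 & ~p2) | []p2), u
2. (p2 & ~p2) | []p2, u
3. []p2, u
4. p2, u
Accessibility: uRu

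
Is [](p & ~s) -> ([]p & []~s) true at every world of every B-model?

Valid in B

Tableau for the negation ~([](p & ~s) -> ([]p & []~s)):
1. ~([](p & ~s) -> ([]p & []~s)), 0
2. [](p & ~s), 0
3. ~([]p & []~s), 0
4. p & ~s, 0
5. p, 0
6. ~s, 0
7. ~[]~s, 0
8. s, 1
9. p & ~s, 1
10. p, 1
11. ~s, 1
Accessibility: 0R0, 0R1, 1R0, 1R1
Branch closes: s and ~s both at 1.
Every branch of the negation's tableau closes; the branch above is one of them.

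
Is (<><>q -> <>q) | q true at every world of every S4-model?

Tableau for the negation ~((<><>q -> <>q) | q):
1. ~((<><>q -> <>q) | q), 0
2. ~(<><>q -> <>q), 0
3. ~q, 0
4. <><>q, 0
5. ~<>q, 0
6. <>q, 1
7. ~q, 1
8. q, 2
9. ~q, 2
Accessibility: 0R0, 0R1, 0R2, 1R1, 1R2, 2R2
Branch closes: q and ~q both at 2.
Every branch of the negation's tableau closes; the branch above is one of them.

Valid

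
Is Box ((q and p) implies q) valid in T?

Tableau for the negation not Box ((q and p) implies q):
1. not Box ((q and p) implies q), u
2. not ((q and p) implies q), v
3. q and p, v
4. not q, v
5. q, v
6. p, v
Accessibility: uRu, uRv, vRv
Branch closes: q and not q both at v.
Every branch of the negation's tableau closes; the branch above is one of them.

Yes, valid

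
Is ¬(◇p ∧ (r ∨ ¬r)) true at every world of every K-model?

Tableau for the negation ◇p ∧ (r ∨ ¬r):
1. ◇p ∧ (r ∨ ¬r), 0
2. ◇p, 0
3. r ∨ ¬r, 0
4. ¬r, 0
5. p, 1
Accessibility: 0R1
The negation has an open branch (countermodel exists).

Invalid (countermodel exists)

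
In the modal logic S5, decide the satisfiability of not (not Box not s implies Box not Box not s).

1. not (not Box not s implies Box not Box not s), u
2. not Box not s, u   [neg-implies-rule on 1]
3. not Box not Box not s, u   [neg-implies-rule on 1]
4. s, v   [neg-Box-rule on 2: fresh world v, uRv]
5. Box not s, w   [neg-Box-rule on 3: fresh world w, uRw]
6. not s, u   [Box-rule on 5 via wRu]
7. not s, v   [Box-rule on 5 via wRv]
Accessibility: uRu, uRv, uRw, vRu, vRv, vRw, wRu, wRv, wRw
Branch closes: s and not s both at v.
(One branch shown.) All branches close.

Unsatisfiable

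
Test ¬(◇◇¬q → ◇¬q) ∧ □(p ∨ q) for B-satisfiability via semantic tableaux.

1. ¬(◇◇¬q → ◇¬q) ∧ □(p ∨ q), 0
2. ¬(◇◇¬q → ◇¬q), 0
3. □(p ∨ q), 0
4. ◇◇¬q, 0
5. ¬◇¬q, 0
6. p ∨ q, 0
7. q, 0
8. ◇¬q, 1
9. p ∨ q, 1
10. q, 1
11. ¬q, 2
Accessibility: 0R0, 0R1, 1R0, 1R1, 1R2, 2R1, 2R2

Satisfiable (open branch found)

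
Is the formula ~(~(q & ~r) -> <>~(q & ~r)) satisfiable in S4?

1. ~(~(q & ~r) -> <>~(q & ~r)), w0
2. ~(q & ~r), w0   [~->-rule on 1]
3. ~<>~(q & ~r), w0   [~->-rule on 1]
4. q & ~r, w0   [~<>-rule on 3 via w0Rw0]
5. q, w0   [&-rule on 4]
6. ~r, w0   [&-rule on 4]
7. r, w0   [~&-rule on 2 (branches; this branch)]
Accessibility: w0Rw0
Branch closes: r and ~r both at w0.
(One branch shown.) All branches close.

No, unsatisfiable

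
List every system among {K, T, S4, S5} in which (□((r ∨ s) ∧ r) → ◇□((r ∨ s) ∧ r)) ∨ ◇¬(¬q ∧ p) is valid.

T, S4, S5

T-tableau for the negation ¬((□((r ∨ s) ∧ r) → ◇□((r ∨ s) ∧ r)) ∨ ◇¬(¬q ∧ p)):
1. ¬((□((r ∨ s) ∧ r) → ◇□((r ∨ s) ∧ r)) ∨ ◇¬(¬q ∧ p)), w0
2. ¬(□((r ∨ s) ∧ r) → ◇□((r ∨ s) ∧ r)), w0   [¬∨-rule on 1]
3. ¬◇¬(¬q ∧ p), w0   [¬∨-rule on 1]
4. □((r ∨ s) ∧ r), w0   [¬→-rule on 2]
5. ¬◇□((r ∨ s) ∧ r), w0   [¬→-rule on 2]
6. ¬q ∧ p, w0   [¬◇-rule on 3 via w0Rw0]
7. ¬q, w0   [∧-rule on 6]
8. p, w0   [∧-rule on 6]
9. (r ∨ s) ∧ r, w0   [□-rule on 4 via w0Rw0]
10. r ∨ s, w0   [∧-rule on 9]
11. r, w0   [∧-rule on 9]
12. ¬□((r ∨ s) ∧ r), w0   [¬◇-rule on 5 via w0Rw0]
13. s, w0   [∨-rule on 10 (branches; this branch)]
14. ¬((r ∨ s) ∧ r), w1   [¬□-rule on 12: fresh world w1, w0Rw1]
15. ¬q ∧ p, w1   [¬◇-rule on 3 via w0Rw1]
16. ¬q, w1   [∧-rule on 15]
17. p, w1   [∧-rule on 15]
18. (r ∨ s) ∧ r, w1   [□-rule on 4 via w0Rw1]
19. r ∨ s, w1   [∧-rule on 18]
20. r, w1   [∧-rule on 18]
21. ¬□((r ∨ s) ∧ r), w1   [¬◇-rule on 5 via w0Rw1]
22. ¬(r ∨ s), w1   [¬∧-rule on 14 (branches; this branch)]
23. ¬r, w1   [¬∨-rule on 22]
24. ¬s, w1   [¬∨-rule on 22]
Accessibility: w0Rw0, w0Rw1, w1Rw1
Branch closes: r and ¬r both at w1.
Every branch closes (one shown): valid in T, hence also in S4, S5 (every theorem of T is a theorem of S4 and S5).
K-tableau for the negation ¬((□((r ∨ s) ∧ r) → ◇□((r ∨ s) ∧ r)) ∨ ◇¬(¬q ∧ p)):
1. ¬((□((r ∨ s) ∧ r) → ◇□((r ∨ s) ∧ r)) ∨ ◇¬(¬q ∧ p)), w0
2. ¬(□((r ∨ s) ∧ r) → ◇□((r ∨ s) ∧ r)), w0   [¬∨-rule on 1]
3. ¬◇¬(¬q ∧ p), w0   [¬∨-rule on 1]
4. □((r ∨ s) ∧ r), w0   [¬→-rule on 2]
5. ¬◇□((r ∨ s) ∧ r), w0   [¬→-rule on 2]
Complete open branch: countermodel on a K-frame, so not valid in K.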